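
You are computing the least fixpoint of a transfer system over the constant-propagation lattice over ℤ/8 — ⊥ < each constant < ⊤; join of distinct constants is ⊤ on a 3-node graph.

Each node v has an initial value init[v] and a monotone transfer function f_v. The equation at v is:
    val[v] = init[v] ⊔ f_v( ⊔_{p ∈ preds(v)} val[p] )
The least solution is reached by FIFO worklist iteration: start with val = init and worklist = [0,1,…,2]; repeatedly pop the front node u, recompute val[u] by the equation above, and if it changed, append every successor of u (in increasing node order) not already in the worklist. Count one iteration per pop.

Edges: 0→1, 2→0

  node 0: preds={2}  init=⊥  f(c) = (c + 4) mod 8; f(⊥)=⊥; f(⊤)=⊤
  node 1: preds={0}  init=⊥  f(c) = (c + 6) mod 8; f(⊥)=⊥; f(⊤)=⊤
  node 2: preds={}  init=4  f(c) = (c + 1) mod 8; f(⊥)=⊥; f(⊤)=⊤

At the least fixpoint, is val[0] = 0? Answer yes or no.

yes

Iteration log — 3 steps:
  step 1. node 0  ⊔preds=4  new=0  old=⊥  +wl: 
  step 2. node 1  ⊔preds=0  new=6  old=⊥  +wl: 
  step 3. node 2  ⊔preds=⊥  new=4  stable

Least fixpoint reached:
  node 0: 0
  node 1: 6
  node 2: 4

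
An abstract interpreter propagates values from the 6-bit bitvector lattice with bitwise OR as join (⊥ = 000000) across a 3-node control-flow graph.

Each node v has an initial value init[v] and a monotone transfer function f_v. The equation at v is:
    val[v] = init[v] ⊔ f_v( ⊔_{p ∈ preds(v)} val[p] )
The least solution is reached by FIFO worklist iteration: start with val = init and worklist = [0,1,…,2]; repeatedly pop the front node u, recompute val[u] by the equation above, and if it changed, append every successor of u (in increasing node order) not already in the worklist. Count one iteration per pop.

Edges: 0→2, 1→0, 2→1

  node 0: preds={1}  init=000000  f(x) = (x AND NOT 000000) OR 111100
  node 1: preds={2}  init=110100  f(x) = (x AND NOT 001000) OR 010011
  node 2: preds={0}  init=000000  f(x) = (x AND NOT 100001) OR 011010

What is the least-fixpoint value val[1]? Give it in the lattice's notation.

Worklist (6 pops):
  #1 pop 0: in=110100 → 111100 (was 000000); enqueue []
  #2 pop 1: in=000000 → 110111 (was 110100); enqueue [0]
  #3 pop 2: in=111100 → 011110 (was 000000); enqueue [1]
  #4 pop 0: in=110111 → 111111 (was 111100); enqueue [2]
  #5 pop 1: in=011110 → 110111 (no change)
  #6 pop 2: in=111111 → 011110 (no change)

Fixpoint:
  val[0] = 111111
  val[1] = 110111
  val[2] = 011110

110111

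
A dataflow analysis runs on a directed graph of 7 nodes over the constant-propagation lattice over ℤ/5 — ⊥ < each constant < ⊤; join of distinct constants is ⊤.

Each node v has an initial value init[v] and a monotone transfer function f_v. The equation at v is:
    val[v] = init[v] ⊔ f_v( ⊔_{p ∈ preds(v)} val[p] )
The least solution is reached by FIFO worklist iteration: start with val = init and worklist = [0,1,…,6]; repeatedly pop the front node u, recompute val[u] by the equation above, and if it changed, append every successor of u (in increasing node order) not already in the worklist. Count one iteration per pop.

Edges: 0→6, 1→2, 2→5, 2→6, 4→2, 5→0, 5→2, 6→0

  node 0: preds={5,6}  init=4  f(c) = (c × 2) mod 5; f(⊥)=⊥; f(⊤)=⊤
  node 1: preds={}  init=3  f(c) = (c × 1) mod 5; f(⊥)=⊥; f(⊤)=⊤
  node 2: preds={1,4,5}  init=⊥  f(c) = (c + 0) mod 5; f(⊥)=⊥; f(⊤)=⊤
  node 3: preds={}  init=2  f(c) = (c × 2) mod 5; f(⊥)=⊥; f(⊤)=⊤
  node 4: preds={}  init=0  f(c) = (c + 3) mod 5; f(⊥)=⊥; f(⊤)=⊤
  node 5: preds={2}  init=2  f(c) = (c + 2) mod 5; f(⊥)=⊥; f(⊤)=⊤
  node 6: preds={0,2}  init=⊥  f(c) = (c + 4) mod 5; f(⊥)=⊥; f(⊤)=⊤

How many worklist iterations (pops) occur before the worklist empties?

Worklist (10 pops):
  #1 pop 0: in=2 → 4 (no change)
  #2 pop 1: in=⊥ → 3 (no change)
  #3 pop 2: in=⊤ → ⊤ (was ⊥); enqueue []
  #4 pop 3: in=⊥ → 2 (no change)
  #5 pop 4: in=⊥ → 0 (no change)
  #6 pop 5: in=⊤ → ⊤ (was 2); enqueue [0,2]
  #7 pop 6: in=⊤ → ⊤ (was ⊥); enqueue []
  #8 pop 0: in=⊤ → ⊤ (was 4); enqueue [6]
  #9 pop 2: in=⊤ → ⊤ (no change)
  #10 pop 6: in=⊤ → ⊤ (no change)

Fixpoint:
  val[0] = ⊤
  val[1] = 3
  val[2] = ⊤
  val[3] = 2
  val[4] = 0
  val[5] = ⊤
  val[6] = ⊤

10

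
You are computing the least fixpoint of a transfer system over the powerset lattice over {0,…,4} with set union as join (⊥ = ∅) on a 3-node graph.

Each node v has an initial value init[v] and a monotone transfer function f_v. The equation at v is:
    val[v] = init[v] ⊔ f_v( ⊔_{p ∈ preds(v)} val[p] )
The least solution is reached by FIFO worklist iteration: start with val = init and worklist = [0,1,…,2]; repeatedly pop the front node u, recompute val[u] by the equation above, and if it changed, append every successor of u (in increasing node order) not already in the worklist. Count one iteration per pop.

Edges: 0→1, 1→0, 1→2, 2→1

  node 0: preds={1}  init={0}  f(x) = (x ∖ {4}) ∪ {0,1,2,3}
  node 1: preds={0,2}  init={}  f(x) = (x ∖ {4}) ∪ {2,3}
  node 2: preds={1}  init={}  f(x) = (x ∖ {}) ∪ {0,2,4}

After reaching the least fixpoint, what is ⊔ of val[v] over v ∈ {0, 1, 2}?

{0,1,2,3,4}

Iteration log — 5 steps:
  step 1. node 0  ⊔preds={}  new={0,1,2,3}  old={0}  +wl: 
  step 2. node 1  ⊔preds={0,1,2,3}  new={0,1,2,3}  old={}  +wl: 0
  step 3. node 2  ⊔preds={0,1,2,3}  new={0,1,2,3,4}  old={}  +wl: 1
  step 4. node 0  ⊔preds={0,1,2,3}  new={0,1,2,3}  stable
  step 5. node 1  ⊔preds={0,1,2,3,4}  new={0,1,2,3}  stable

Least fixpoint reached:
  node 0: {0,1,2,3}
  node 1: {0,1,2,3}
  node 2: {0,1,2,3,4}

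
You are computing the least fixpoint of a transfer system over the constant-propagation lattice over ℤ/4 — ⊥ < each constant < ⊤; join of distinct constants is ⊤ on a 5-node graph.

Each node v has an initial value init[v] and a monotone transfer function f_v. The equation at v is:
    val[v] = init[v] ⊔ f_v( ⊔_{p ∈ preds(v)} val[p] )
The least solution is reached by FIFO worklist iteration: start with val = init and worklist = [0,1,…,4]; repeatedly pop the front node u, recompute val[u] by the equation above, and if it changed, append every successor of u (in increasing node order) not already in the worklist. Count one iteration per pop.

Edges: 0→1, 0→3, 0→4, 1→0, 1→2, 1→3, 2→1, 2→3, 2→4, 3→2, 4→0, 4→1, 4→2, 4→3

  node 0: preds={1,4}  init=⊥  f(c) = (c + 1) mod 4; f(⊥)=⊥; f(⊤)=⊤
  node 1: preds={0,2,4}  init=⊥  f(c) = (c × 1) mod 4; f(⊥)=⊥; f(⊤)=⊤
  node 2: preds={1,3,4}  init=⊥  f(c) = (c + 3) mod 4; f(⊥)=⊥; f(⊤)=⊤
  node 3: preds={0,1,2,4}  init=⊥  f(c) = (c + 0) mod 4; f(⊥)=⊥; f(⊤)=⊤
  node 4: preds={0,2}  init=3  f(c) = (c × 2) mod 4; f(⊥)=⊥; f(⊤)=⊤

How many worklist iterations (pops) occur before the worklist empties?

Worklist (10 pops):
  #1 pop 0: in=3 → 0 (was ⊥); enqueue []
  #2 pop 1: in=⊤ → ⊤ (was ⊥); enqueue [0]
  #3 pop 2: in=⊤ → ⊤ (was ⊥); enqueue [1]
  #4 pop 3: in=⊤ → ⊤ (was ⊥); enqueue [2]
  #5 pop 4: in=⊤ → ⊤ (was 3); enqueue [3]
  #6 pop 0: in=⊤ → ⊤ (was 0); enqueue [4]
  #7 pop 1: in=⊤ → ⊤ (no change)
  #8 pop 2: in=⊤ → ⊤ (no change)
  #9 pop 3: in=⊤ → ⊤ (no change)
  #10 pop 4: in=⊤ → ⊤ (no change)

Fixpoint:
  val[0] = ⊤
  val[1] = ⊤
  val[2] = ⊤
  val[3] = ⊤
  val[4] = ⊤

10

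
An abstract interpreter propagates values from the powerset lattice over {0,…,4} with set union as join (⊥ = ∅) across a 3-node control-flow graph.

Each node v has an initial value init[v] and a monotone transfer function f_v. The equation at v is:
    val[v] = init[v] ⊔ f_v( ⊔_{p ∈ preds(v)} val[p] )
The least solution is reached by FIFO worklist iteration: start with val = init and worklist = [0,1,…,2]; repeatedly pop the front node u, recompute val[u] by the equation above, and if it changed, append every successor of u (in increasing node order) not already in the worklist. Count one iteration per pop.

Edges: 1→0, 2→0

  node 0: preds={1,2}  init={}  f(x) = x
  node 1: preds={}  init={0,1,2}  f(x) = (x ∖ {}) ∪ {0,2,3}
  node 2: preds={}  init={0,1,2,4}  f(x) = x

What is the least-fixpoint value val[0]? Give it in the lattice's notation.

Worklist (4 pops):
  #1 pop 0: in={0,1,2,4} → {0,1,2,4} (was {}); enqueue []
  #2 pop 1: in={} → {0,1,2,3} (was {0,1,2}); enqueue [0]
  #3 pop 2: in={} → {0,1,2,4} (no change)
  #4 pop 0: in={0,1,2,3,4} → {0,1,2,3,4} (was {0,1,2,4}); enqueue []

Fixpoint:
  val[0] = {0,1,2,3,4}
  val[1] = {0,1,2,3}
  val[2] = {0,1,2,4}

{0,1,2,3,4}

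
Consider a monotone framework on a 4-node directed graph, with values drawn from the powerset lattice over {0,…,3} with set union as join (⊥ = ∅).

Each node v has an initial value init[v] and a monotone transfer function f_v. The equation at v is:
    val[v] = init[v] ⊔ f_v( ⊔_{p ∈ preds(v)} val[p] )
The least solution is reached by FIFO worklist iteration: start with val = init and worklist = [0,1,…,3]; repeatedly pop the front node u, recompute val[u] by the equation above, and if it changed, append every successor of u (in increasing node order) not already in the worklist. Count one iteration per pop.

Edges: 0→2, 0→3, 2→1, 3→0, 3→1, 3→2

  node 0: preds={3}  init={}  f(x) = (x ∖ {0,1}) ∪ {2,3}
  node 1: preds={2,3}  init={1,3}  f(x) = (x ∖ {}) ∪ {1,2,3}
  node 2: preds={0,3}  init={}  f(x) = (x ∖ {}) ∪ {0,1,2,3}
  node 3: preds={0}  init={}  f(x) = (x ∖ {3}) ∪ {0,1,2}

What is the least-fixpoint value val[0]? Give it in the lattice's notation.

Worklist (7 pops):
  #1 pop 0: in={} → {2,3} (was {}); enqueue []
  #2 pop 1: in={} → {1,2,3} (was {1,3}); enqueue []
  #3 pop 2: in={2,3} → {0,1,2,3} (was {}); enqueue [1]
  #4 pop 3: in={2,3} → {0,1,2} (was {}); enqueue [0,2]
  #5 pop 1: in={0,1,2,3} → {0,1,2,3} (was {1,2,3}); enqueue []
  #6 pop 0: in={0,1,2} → {2,3} (no change)
  #7 pop 2: in={0,1,2,3} → {0,1,2,3} (no change)

Fixpoint:
  val[0] = {2,3}
  val[1] = {0,1,2,3}
  val[2] = {0,1,2,3}
  val[3] = {0,1,2}

{2,3}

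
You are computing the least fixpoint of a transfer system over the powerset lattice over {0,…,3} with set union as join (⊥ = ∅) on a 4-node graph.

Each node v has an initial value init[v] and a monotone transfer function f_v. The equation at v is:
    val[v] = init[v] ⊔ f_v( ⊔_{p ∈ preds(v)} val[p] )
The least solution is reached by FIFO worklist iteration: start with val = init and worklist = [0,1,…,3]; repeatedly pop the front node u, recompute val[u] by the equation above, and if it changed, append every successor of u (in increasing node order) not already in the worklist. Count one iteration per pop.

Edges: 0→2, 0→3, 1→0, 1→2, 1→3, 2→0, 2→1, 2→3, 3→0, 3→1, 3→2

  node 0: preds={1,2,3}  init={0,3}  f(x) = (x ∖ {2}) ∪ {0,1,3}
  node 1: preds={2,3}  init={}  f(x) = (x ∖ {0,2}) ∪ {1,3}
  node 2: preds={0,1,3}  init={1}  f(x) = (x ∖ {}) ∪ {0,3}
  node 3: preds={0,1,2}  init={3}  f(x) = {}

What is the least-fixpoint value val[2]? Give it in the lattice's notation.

Trace (6 dequeues):
  [1] u=0 | in {1,3} | out {0,1,3} | prev {0,3} | push {}
  [2] u=1 | in {1,3} | out {1,3} | prev {} | push {0}
  [3] u=2 | in {0,1,3} | out {0,1,3} | prev {1} | push {1}
  [4] u=3 | in {0,1,3} | out {3} | ==
  [5] u=0 | in {0,1,3} | out {0,1,3} | ==
  [6] u=1 | in {0,1,3} | out {1,3} | ==

Converged values:
  [0] {0,1,3}
  [1] {1,3}
  [2] {0,1,3}
  [3] {3}

{0,1,3}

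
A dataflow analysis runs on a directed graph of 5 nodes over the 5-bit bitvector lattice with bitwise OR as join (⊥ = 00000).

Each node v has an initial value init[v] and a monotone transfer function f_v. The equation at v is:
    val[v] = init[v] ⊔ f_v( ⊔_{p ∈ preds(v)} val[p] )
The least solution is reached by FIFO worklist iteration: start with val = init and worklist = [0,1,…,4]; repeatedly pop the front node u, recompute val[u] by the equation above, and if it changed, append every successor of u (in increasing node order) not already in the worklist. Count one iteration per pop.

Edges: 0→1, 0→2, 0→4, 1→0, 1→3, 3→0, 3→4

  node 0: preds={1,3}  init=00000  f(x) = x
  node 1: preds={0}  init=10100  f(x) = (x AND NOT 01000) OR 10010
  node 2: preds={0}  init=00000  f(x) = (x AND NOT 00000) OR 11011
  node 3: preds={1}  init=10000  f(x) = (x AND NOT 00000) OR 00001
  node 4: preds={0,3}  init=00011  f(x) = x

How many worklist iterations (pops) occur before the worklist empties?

11

Trace (11 dequeues):
  [1] u=0 | in 10100 | out 10100 | prev 00000 | push {}
  [2] u=1 | in 10100 | out 10110 | prev 10100 | push {0}
  [3] u=2 | in 10100 | out 11111 | prev 00000 | push {}
  [4] u=3 | in 10110 | out 10111 | prev 10000 | push {}
  [5] u=4 | in 10111 | out 10111 | prev 00011 | push {}
  [6] u=0 | in 10111 | out 10111 | prev 10100 | push {1,2,4}
  [7] u=1 | in 10111 | out 10111 | prev 10110 | push {0,3}
  [8] u=2 | in 10111 | out 11111 | ==
  [9] u=4 | in 10111 | out 10111 | ==
  [10] u=0 | in 10111 | out 10111 | ==
  [11] u=3 | in 10111 | out 10111 | ==

Converged values:
  [0] 10111
  [1] 10111
  [2] 11111
  [3] 10111
  [4] 10111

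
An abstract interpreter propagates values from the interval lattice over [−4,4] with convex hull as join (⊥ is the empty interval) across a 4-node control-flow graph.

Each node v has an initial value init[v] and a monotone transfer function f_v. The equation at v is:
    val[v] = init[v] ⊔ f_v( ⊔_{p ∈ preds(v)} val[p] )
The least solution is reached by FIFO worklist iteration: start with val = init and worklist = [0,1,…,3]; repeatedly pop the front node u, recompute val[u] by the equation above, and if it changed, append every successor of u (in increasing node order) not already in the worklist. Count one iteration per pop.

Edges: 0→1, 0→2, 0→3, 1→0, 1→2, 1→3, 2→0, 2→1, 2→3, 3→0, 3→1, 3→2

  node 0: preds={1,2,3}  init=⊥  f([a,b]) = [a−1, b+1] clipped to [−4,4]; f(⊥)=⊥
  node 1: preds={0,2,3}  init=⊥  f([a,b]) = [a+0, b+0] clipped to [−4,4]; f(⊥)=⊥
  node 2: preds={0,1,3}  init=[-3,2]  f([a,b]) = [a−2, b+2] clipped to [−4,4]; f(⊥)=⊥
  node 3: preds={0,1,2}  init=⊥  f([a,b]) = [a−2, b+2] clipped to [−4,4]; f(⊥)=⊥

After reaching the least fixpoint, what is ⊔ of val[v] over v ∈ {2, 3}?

[-4,4]

Iteration log — 9 steps:
  step 1. node 0  ⊔preds=[-3,2]  new=[-4,3]  old=⊥  +wl: 
  step 2. node 1  ⊔preds=[-4,3]  new=[-4,3]  old=⊥  +wl: 0
  step 3. node 2  ⊔preds=[-4,3]  new=[-4,4]  old=[-3,2]  +wl: 1
  step 4. node 3  ⊔preds=[-4,4]  new=[-4,4]  old=⊥  +wl: 2
  step 5. node 0  ⊔preds=[-4,4]  new=[-4,4]  old=[-4,3]  +wl: 3
  step 6. node 1  ⊔preds=[-4,4]  new=[-4,4]  old=[-4,3]  +wl: 0
  step 7. node 2  ⊔preds=[-4,4]  new=[-4,4]  stable
  step 8. node 3  ⊔preds=[-4,4]  new=[-4,4]  stable
  step 9. node 0  ⊔preds=[-4,4]  new=[-4,4]  stable

Least fixpoint reached:
  node 0: [-4,4]
  node 1: [-4,4]
  node 2: [-4,4]
  node 3: [-4,4]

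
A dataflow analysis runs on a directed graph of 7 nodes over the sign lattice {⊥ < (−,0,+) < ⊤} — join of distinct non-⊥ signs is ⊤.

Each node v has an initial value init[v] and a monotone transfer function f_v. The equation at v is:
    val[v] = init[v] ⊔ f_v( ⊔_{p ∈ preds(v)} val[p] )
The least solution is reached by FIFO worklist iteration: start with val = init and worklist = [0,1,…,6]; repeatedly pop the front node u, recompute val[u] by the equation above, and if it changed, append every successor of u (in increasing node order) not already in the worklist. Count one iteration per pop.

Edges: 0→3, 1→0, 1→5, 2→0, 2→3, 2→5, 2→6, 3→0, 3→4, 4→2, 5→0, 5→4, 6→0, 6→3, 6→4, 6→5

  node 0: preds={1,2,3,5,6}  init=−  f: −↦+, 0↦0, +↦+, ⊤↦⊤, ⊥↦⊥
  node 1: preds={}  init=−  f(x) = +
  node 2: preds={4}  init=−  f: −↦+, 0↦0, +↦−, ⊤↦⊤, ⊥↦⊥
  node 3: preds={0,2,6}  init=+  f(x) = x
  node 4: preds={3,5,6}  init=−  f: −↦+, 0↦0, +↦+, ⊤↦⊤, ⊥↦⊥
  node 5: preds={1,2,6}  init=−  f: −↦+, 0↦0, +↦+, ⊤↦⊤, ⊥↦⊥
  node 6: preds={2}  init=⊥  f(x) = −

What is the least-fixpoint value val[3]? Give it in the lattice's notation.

Worklist (12 pops):
  #1 pop 0: in=⊤ → ⊤ (was −); enqueue []
  #2 pop 1: in=⊥ → ⊤ (was −); enqueue [0]
  #3 pop 2: in=− → ⊤ (was −); enqueue []
  #4 pop 3: in=⊤ → ⊤ (was +); enqueue []
  #5 pop 4: in=⊤ → ⊤ (was −); enqueue [2]
  #6 pop 5: in=⊤ → ⊤ (was −); enqueue [4]
  #7 pop 6: in=⊤ → − (was ⊥); enqueue [3,5]
  #8 pop 0: in=⊤ → ⊤ (no change)
  #9 pop 2: in=⊤ → ⊤ (no change)
  #10 pop 4: in=⊤ → ⊤ (no change)
  #11 pop 3: in=⊤ → ⊤ (no change)
  #12 pop 5: in=⊤ → ⊤ (no change)

Fixpoint:
  val[0] = ⊤
  val[1] = ⊤
  val[2] = ⊤
  val[3] = ⊤
  val[4] = ⊤
  val[5] = ⊤
  val[6] = −

⊤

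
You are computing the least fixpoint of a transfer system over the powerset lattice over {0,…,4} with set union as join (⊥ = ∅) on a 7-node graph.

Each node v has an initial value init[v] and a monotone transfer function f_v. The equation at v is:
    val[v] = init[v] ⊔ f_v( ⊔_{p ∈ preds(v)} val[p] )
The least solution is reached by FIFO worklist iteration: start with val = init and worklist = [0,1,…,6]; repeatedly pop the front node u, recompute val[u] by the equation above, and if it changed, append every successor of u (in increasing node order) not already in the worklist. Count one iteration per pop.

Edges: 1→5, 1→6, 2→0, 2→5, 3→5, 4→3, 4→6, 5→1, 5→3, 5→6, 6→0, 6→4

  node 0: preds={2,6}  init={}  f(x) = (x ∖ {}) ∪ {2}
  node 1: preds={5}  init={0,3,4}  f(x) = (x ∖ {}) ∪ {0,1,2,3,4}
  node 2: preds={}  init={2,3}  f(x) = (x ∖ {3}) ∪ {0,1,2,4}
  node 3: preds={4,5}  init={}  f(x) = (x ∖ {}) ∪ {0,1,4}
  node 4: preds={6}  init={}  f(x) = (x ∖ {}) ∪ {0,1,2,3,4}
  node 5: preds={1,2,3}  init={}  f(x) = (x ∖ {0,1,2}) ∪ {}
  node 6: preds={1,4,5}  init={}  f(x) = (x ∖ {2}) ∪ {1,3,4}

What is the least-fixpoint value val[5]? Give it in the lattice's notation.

Iteration log — 12 steps:
  step 1. node 0  ⊔preds={2,3}  new={2,3}  old={}  +wl: 
  step 2. node 1  ⊔preds={}  new={0,1,2,3,4}  old={0,3,4}  +wl: 
  step 3. node 2  ⊔preds={}  new={0,1,2,3,4}  old={2,3}  +wl: 0
  step 4. node 3  ⊔preds={}  new={0,1,4}  old={}  +wl: 
  step 5. node 4  ⊔preds={}  new={0,1,2,3,4}  old={}  +wl: 3
  step 6. node 5  ⊔preds={0,1,2,3,4}  new={3,4}  old={}  +wl: 1
  step 7. node 6  ⊔preds={0,1,2,3,4}  new={0,1,3,4}  old={}  +wl: 4
  step 8. node 0  ⊔preds={0,1,2,3,4}  new={0,1,2,3,4}  old={2,3}  +wl: 
  step 9. node 3  ⊔preds={0,1,2,3,4}  new={0,1,2,3,4}  old={0,1,4}  +wl: 5
  step 10. node 1  ⊔preds={3,4}  new={0,1,2,3,4}  stable
  step 11. node 4  ⊔preds={0,1,3,4}  new={0,1,2,3,4}  stable
  step 12. node 5  ⊔preds={0,1,2,3,4}  new={3,4}  stable

Least fixpoint reached:
  node 0: {0,1,2,3,4}
  node 1: {0,1,2,3,4}
  node 2: {0,1,2,3,4}
  node 3: {0,1,2,3,4}
  node 4: {0,1,2,3,4}
  node 5: {3,4}
  node 6: {0,1,3,4}

{3,4}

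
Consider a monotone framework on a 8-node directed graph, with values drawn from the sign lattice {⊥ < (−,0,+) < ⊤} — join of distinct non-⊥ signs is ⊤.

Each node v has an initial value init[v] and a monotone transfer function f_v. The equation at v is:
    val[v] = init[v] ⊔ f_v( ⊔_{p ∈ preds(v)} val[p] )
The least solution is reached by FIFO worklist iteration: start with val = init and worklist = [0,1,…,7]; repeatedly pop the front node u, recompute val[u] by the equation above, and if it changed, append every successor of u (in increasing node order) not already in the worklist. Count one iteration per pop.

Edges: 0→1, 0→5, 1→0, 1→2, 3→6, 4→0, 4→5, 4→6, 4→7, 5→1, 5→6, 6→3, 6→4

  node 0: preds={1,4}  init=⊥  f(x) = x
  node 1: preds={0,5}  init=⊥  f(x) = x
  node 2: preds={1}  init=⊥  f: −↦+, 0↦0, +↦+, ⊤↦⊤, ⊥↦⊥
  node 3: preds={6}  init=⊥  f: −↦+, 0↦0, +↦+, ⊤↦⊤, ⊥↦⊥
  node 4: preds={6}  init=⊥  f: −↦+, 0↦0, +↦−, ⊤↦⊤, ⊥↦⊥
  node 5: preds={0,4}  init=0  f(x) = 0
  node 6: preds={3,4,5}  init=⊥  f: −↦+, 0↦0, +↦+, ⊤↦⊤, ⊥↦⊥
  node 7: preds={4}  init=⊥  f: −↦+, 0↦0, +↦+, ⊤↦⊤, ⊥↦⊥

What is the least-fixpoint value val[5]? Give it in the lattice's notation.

0

Iteration log — 16 steps:
  step 1. node 0  ⊔preds=⊥  new=⊥  stable
  step 2. node 1  ⊔preds=0  new=0  old=⊥  +wl: 0
  step 3. node 2  ⊔preds=0  new=0  old=⊥  +wl: 
  step 4. node 3  ⊔preds=⊥  new=⊥  stable
  step 5. node 4  ⊔preds=⊥  new=⊥  stable
  step 6. node 5  ⊔preds=⊥  new=0  stable
  step 7. node 6  ⊔preds=0  new=0  old=⊥  +wl: 3,4
  step 8. node 7  ⊔preds=⊥  new=⊥  stable
  step 9. node 0  ⊔preds=0  new=0  old=⊥  +wl: 1,5
  step 10. node 3  ⊔preds=0  new=0  old=⊥  +wl: 6
  step 11. node 4  ⊔preds=0  new=0  old=⊥  +wl: 0,7
  step 12. node 1  ⊔preds=0  new=0  stable
  step 13. node 5  ⊔preds=0  new=0  stable
  step 14. node 6  ⊔preds=0  new=0  stable
  step 15. node 0  ⊔preds=0  new=0  stable
  step 16. node 7  ⊔preds=0  new=0  old=⊥  +wl: 

Least fixpoint reached:
  node 0: 0
  node 1: 0
  node 2: 0
  node 3: 0
  node 4: 0
  node 5: 0
  node 6: 0
  node 7: 0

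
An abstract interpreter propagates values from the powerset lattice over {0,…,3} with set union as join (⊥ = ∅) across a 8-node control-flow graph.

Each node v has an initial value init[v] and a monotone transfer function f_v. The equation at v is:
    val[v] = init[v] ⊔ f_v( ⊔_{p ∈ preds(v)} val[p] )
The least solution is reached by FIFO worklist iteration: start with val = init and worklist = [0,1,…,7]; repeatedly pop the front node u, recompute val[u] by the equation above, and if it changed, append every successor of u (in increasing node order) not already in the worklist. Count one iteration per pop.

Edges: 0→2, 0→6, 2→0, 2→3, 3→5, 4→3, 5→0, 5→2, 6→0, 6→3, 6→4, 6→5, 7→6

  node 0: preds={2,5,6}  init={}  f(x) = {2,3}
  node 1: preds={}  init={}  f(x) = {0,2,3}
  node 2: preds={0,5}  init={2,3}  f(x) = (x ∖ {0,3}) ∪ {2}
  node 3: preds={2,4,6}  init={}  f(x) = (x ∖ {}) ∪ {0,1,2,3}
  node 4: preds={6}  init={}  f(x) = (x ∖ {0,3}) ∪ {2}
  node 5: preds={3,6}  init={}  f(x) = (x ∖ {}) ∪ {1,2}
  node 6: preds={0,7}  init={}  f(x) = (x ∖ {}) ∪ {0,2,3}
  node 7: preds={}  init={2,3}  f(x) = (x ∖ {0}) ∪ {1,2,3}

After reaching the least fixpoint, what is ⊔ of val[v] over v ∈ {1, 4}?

Trace (19 dequeues):
  [1] u=0 | in {2,3} | out {2,3} | prev {} | push {}
  [2] u=1 | in {} | out {0,2,3} | prev {} | push {}
  [3] u=2 | in {2,3} | out {2,3} | ==
  [4] u=3 | in {2,3} | out {0,1,2,3} | prev {} | push {}
  [5] u=4 | in {} | out {2} | prev {} | push {3}
  [6] u=5 | in {0,1,2,3} | out {0,1,2,3} | prev {} | push {0,2}
  [7] u=6 | in {2,3} | out {0,2,3} | prev {} | push {4,5}
  [8] u=7 | in {} | out {1,2,3} | prev {2,3} | push {6}
  [9] u=3 | in {0,2,3} | out {0,1,2,3} | ==
  [10] u=0 | in {0,1,2,3} | out {2,3} | ==
  [11] u=2 | in {0,1,2,3} | out {1,2,3} | prev {2,3} | push {0,3}
  [12] u=4 | in {0,2,3} | out {2} | ==
  [13] u=5 | in {0,1,2,3} | out {0,1,2,3} | ==
  [14] u=6 | in {1,2,3} | out {0,1,2,3} | prev {0,2,3} | push {4,5}
  [15] u=0 | in {0,1,2,3} | out {2,3} | ==
  [16] u=3 | in {0,1,2,3} | out {0,1,2,3} | ==
  [17] u=4 | in {0,1,2,3} | out {1,2} | prev {2} | push {3}
  [18] u=5 | in {0,1,2,3} | out {0,1,2,3} | ==
  [19] u=3 | in {0,1,2,3} | out {0,1,2,3} | ==

Converged values:
  [0] {2,3}
  [1] {0,2,3}
  [2] {1,2,3}
  [3] {0,1,2,3}
  [4] {1,2}
  [5] {0,1,2,3}
  [6] {0,1,2,3}
  [7] {1,2,3}

{0,1,2,3}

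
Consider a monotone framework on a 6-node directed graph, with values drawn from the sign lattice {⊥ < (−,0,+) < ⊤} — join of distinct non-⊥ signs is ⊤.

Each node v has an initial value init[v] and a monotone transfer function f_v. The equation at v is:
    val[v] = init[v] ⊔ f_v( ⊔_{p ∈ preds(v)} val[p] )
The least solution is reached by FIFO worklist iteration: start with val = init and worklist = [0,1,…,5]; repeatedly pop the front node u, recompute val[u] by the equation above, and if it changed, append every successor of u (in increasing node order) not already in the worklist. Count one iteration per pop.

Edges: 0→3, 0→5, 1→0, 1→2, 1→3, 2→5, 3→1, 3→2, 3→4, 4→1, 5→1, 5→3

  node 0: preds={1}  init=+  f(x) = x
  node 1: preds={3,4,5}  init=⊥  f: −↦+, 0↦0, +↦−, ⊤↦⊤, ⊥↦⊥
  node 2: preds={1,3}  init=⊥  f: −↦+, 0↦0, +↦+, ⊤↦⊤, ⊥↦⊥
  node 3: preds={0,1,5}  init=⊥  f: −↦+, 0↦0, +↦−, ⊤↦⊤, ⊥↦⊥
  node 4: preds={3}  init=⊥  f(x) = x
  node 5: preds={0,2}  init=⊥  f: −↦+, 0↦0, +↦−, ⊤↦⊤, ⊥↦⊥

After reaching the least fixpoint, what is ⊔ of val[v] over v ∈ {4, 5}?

⊤

Iteration log — 19 steps:
  step 1. node 0  ⊔preds=⊥  new=+  stable
  step 2. node 1  ⊔preds=⊥  new=⊥  stable
  step 3. node 2  ⊔preds=⊥  new=⊥  stable
  step 4. node 3  ⊔preds=+  new=−  old=⊥  +wl: 1,2
  step 5. node 4  ⊔preds=−  new=−  old=⊥  +wl: 
  step 6. node 5  ⊔preds=+  new=−  old=⊥  +wl: 3
  step 7. node 1  ⊔preds=−  new=+  old=⊥  +wl: 0
  step 8. node 2  ⊔preds=⊤  new=⊤  old=⊥  +wl: 5
  step 9. node 3  ⊔preds=⊤  new=⊤  old=−  +wl: 1,2,4
  step 10. node 0  ⊔preds=+  new=+  stable
  step 11. node 5  ⊔preds=⊤  new=⊤  old=−  +wl: 3
  step 12. node 1  ⊔preds=⊤  new=⊤  old=+  +wl: 0
  step 13. node 2  ⊔preds=⊤  new=⊤  stable
  step 14. node 4  ⊔preds=⊤  new=⊤  old=−  +wl: 1
  step 15. node 3  ⊔preds=⊤  new=⊤  stable
  step 16. node 0  ⊔preds=⊤  new=⊤  old=+  +wl: 3,5
  step 17. node 1  ⊔preds=⊤  new=⊤  stable
  step 18. node 3  ⊔preds=⊤  new=⊤  stable
  step 19. node 5  ⊔preds=⊤  new=⊤  stable

Least fixpoint reached:
  node 0: ⊤
  node 1: ⊤
  node 2: ⊤
  node 3: ⊤
  node 4: ⊤
  node 5: ⊤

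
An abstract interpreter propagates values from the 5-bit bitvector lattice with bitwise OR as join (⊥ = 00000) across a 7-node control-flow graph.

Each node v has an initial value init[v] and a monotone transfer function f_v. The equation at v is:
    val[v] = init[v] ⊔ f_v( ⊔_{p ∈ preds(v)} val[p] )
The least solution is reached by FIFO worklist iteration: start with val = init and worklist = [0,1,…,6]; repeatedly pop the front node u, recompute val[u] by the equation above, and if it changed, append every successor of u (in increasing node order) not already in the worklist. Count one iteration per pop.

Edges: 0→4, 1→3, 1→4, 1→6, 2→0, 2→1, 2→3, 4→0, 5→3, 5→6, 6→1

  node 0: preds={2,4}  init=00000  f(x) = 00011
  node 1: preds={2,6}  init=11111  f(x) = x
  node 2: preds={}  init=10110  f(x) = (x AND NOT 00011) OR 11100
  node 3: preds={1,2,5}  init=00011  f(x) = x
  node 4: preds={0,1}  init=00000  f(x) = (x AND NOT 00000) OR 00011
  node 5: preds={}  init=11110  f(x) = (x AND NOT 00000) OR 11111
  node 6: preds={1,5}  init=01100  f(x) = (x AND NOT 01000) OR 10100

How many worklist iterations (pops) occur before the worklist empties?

10

Trace (10 dequeues):
  [1] u=0 | in 10110 | out 00011 | prev 00000 | push {}
  [2] u=1 | in 11110 | out 11111 | ==
  [3] u=2 | in 00000 | out 11110 | prev 10110 | push {0,1}
  [4] u=3 | in 11111 | out 11111 | prev 00011 | push {}
  [5] u=4 | in 11111 | out 11111 | prev 00000 | push {}
  [6] u=5 | in 00000 | out 11111 | prev 11110 | push {3}
  [7] u=6 | in 11111 | out 11111 | prev 01100 | push {}
  [8] u=0 | in 11111 | out 00011 | ==
  [9] u=1 | in 11111 | out 11111 | ==
  [10] u=3 | in 11111 | out 11111 | ==

Converged values:
  [0] 00011
  [1] 11111
  [2] 11110
  [3] 11111
  [4] 11111
  [5] 11111
  [6] 11111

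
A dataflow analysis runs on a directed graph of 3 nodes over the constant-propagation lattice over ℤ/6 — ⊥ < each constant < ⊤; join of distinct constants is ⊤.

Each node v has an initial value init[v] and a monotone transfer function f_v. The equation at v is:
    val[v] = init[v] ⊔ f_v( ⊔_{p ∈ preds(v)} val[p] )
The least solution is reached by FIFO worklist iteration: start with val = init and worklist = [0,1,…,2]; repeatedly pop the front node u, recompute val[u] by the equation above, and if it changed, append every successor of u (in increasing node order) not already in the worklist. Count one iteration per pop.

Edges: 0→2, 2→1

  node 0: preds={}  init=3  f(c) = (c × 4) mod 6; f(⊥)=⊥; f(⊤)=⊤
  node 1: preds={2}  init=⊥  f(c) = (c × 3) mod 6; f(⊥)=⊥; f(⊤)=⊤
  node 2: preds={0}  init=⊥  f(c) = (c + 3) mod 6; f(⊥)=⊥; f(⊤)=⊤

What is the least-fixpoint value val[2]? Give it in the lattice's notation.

0

Trace (4 dequeues):
  [1] u=0 | in ⊥ | out 3 | ==
  [2] u=1 | in ⊥ | out ⊥ | ==
  [3] u=2 | in 3 | out 0 | prev ⊥ | push {1}
  [4] u=1 | in 0 | out 0 | prev ⊥ | push {}

Converged values:
  [0] 3
  [1] 0
  [2] 0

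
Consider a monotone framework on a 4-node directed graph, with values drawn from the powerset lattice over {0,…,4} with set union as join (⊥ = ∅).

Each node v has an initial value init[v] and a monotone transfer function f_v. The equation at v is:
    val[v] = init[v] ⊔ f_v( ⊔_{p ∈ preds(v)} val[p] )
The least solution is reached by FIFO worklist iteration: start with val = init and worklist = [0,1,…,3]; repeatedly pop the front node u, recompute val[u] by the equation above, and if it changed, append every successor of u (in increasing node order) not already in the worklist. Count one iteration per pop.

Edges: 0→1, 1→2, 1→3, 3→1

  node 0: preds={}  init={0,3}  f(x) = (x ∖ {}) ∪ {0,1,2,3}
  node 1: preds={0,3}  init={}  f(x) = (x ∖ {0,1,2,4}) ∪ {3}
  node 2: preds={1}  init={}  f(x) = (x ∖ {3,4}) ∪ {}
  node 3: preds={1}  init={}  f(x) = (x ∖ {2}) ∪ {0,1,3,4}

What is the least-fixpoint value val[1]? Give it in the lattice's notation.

Trace (5 dequeues):
  [1] u=0 | in {} | out {0,1,2,3} | prev {0,3} | push {}
  [2] u=1 | in {0,1,2,3} | out {3} | prev {} | push {}
  [3] u=2 | in {3} | out {} | ==
  [4] u=3 | in {3} | out {0,1,3,4} | prev {} | push {1}
  [5] u=1 | in {0,1,2,3,4} | out {3} | ==

Converged values:
  [0] {0,1,2,3}
  [1] {3}
  [2] {}
  [3] {0,1,3,4}

{3}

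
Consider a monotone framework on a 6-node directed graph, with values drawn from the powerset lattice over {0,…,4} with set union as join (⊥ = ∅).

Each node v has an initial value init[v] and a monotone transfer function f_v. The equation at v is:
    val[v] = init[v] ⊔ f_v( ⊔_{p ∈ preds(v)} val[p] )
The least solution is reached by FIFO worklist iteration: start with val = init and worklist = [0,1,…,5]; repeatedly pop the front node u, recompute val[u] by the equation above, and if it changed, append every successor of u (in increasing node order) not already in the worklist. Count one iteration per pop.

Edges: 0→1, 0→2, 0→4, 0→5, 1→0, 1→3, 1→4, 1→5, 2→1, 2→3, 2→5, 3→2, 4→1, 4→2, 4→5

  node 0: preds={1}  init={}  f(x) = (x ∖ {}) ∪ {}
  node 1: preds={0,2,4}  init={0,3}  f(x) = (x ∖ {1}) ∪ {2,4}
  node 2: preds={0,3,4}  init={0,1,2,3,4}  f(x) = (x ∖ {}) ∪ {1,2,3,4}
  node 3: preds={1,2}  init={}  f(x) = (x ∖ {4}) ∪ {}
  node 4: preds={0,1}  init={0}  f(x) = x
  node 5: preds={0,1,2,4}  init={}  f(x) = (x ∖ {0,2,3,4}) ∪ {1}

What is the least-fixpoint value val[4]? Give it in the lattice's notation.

Iteration log — 11 steps:
  step 1. node 0  ⊔preds={0,3}  new={0,3}  old={}  +wl: 
  step 2. node 1  ⊔preds={0,1,2,3,4}  new={0,2,3,4}  old={0,3}  +wl: 0
  step 3. node 2  ⊔preds={0,3}  new={0,1,2,3,4}  stable
  step 4. node 3  ⊔preds={0,1,2,3,4}  new={0,1,2,3}  old={}  +wl: 2
  step 5. node 4  ⊔preds={0,2,3,4}  new={0,2,3,4}  old={0}  +wl: 1
  step 6. node 5  ⊔preds={0,1,2,3,4}  new={1}  old={}  +wl: 
  step 7. node 0  ⊔preds={0,2,3,4}  new={0,2,3,4}  old={0,3}  +wl: 4,5
  step 8. node 2  ⊔preds={0,1,2,3,4}  new={0,1,2,3,4}  stable
  step 9. node 1  ⊔preds={0,1,2,3,4}  new={0,2,3,4}  stable
  step 10. node 4  ⊔preds={0,2,3,4}  new={0,2,3,4}  stable
  step 11. node 5  ⊔preds={0,1,2,3,4}  new={1}  stable

Least fixpoint reached:
  node 0: {0,2,3,4}
  node 1: {0,2,3,4}
  node 2: {0,1,2,3,4}
  node 3: {0,1,2,3}
  node 4: {0,2,3,4}
  node 5: {1}

{0,2,3,4}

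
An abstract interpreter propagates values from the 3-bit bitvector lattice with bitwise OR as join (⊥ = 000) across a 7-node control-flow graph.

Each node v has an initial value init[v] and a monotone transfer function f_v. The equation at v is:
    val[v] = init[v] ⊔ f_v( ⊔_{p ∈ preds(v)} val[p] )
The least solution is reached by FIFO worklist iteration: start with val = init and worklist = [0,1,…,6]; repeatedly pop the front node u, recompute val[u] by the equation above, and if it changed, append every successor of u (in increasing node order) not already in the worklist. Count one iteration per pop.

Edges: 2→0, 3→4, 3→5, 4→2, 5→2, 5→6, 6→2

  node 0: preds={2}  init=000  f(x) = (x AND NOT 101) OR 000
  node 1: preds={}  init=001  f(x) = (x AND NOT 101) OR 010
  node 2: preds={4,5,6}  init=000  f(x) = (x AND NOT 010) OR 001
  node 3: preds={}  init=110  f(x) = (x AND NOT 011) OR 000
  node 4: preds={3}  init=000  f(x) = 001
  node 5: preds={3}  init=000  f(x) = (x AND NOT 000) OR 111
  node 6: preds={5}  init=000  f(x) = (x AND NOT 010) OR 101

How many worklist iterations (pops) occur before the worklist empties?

10

Trace (10 dequeues):
  [1] u=0 | in 000 | out 000 | ==
  [2] u=1 | in 000 | out 011 | prev 001 | push {}
  [3] u=2 | in 000 | out 001 | prev 000 | push {0}
  [4] u=3 | in 000 | out 110 | ==
  [5] u=4 | in 110 | out 001 | prev 000 | push {2}
  [6] u=5 | in 110 | out 111 | prev 000 | push {}
  [7] u=6 | in 111 | out 101 | prev 000 | push {}
  [8] u=0 | in 001 | out 000 | ==
  [9] u=2 | in 111 | out 101 | prev 001 | push {0}
  [10] u=0 | in 101 | out 000 | ==

Converged values:
  [0] 000
  [1] 011
  [2] 101
  [3] 110
  [4] 001
  [5] 111
  [6] 101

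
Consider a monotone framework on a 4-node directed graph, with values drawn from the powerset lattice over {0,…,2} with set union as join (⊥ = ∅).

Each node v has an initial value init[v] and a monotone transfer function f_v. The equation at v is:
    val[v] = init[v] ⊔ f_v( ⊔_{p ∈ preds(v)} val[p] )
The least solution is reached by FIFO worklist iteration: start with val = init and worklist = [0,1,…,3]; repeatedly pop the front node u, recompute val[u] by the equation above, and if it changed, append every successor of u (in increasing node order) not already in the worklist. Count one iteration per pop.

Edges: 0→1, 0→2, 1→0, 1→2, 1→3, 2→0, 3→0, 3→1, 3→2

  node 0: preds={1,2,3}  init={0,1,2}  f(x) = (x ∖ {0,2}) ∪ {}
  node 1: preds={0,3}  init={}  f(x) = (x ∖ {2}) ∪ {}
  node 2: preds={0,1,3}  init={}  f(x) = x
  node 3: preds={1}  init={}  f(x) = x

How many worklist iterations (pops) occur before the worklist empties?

7

Worklist (7 pops):
  #1 pop 0: in={} → {0,1,2} (no change)
  #2 pop 1: in={0,1,2} → {0,1} (was {}); enqueue [0]
  #3 pop 2: in={0,1,2} → {0,1,2} (was {}); enqueue []
  #4 pop 3: in={0,1} → {0,1} (was {}); enqueue [1,2]
  #5 pop 0: in={0,1,2} → {0,1,2} (no change)
  #6 pop 1: in={0,1,2} → {0,1} (no change)
  #7 pop 2: in={0,1,2} → {0,1,2} (no change)

Fixpoint:
  val[0] = {0,1,2}
  val[1] = {0,1}
  val[2] = {0,1,2}
  val[3] = {0,1}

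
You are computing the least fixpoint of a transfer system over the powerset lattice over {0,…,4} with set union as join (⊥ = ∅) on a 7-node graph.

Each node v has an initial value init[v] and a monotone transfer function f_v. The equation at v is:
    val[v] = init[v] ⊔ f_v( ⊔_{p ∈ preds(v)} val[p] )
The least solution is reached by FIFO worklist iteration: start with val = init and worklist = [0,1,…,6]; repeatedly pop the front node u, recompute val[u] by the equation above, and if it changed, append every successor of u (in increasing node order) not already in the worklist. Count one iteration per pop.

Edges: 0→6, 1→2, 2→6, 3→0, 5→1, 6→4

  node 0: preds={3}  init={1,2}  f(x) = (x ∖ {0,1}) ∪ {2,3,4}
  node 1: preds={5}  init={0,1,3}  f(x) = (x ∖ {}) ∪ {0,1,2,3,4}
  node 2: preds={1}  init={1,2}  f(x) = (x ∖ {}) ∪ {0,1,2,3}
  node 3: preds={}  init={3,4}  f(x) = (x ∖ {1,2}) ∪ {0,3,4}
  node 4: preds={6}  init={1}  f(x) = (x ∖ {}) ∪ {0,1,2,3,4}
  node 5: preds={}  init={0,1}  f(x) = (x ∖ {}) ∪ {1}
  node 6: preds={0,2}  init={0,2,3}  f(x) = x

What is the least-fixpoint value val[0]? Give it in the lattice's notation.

{1,2,3,4}

Iteration log — 9 steps:
  step 1. node 0  ⊔preds={3,4}  new={1,2,3,4}  old={1,2}  +wl: 
  step 2. node 1  ⊔preds={0,1}  new={0,1,2,3,4}  old={0,1,3}  +wl: 
  step 3. node 2  ⊔preds={0,1,2,3,4}  new={0,1,2,3,4}  old={1,2}  +wl: 
  step 4. node 3  ⊔preds={}  new={0,3,4}  old={3,4}  +wl: 0
  step 5. node 4  ⊔preds={0,2,3}  new={0,1,2,3,4}  old={1}  +wl: 
  step 6. node 5  ⊔preds={}  new={0,1}  stable
  step 7. node 6  ⊔preds={0,1,2,3,4}  new={0,1,2,3,4}  old={0,2,3}  +wl: 4
  step 8. node 0  ⊔preds={0,3,4}  new={1,2,3,4}  stable
  step 9. node 4  ⊔preds={0,1,2,3,4}  new={0,1,2,3,4}  stable

Least fixpoint reached:
  node 0: {1,2,3,4}
  node 1: {0,1,2,3,4}
  node 2: {0,1,2,3,4}
  node 3: {0,3,4}
  node 4: {0,1,2,3,4}
  node 5: {0,1}
  node 6: {0,1,2,3,4}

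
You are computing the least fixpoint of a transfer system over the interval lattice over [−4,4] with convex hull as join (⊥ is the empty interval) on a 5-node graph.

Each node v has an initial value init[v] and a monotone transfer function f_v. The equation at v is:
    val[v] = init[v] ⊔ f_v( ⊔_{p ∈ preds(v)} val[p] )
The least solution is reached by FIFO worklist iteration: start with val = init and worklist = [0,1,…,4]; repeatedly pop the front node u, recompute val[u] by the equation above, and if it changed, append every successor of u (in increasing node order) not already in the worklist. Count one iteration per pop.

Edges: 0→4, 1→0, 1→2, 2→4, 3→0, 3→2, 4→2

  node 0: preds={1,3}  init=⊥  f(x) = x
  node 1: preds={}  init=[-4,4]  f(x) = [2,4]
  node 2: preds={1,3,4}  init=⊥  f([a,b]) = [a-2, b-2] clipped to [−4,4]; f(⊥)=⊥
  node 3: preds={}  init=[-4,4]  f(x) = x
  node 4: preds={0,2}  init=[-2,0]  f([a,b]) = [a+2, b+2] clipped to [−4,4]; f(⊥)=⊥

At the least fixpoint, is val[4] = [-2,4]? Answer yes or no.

Worklist (6 pops):
  #1 pop 0: in=[-4,4] → [-4,4] (was ⊥); enqueue []
  #2 pop 1: in=⊥ → [-4,4] (no change)
  #3 pop 2: in=[-4,4] → [-4,2] (was ⊥); enqueue []
  #4 pop 3: in=⊥ → [-4,4] (no change)
  #5 pop 4: in=[-4,4] → [-2,4] (was [-2,0]); enqueue [2]
  #6 pop 2: in=[-4,4] → [-4,2] (no change)

Fixpoint:
  val[0] = [-4,4]
  val[1] = [-4,4]
  val[2] = [-4,2]
  val[3] = [-4,4]
  val[4] = [-2,4]

yes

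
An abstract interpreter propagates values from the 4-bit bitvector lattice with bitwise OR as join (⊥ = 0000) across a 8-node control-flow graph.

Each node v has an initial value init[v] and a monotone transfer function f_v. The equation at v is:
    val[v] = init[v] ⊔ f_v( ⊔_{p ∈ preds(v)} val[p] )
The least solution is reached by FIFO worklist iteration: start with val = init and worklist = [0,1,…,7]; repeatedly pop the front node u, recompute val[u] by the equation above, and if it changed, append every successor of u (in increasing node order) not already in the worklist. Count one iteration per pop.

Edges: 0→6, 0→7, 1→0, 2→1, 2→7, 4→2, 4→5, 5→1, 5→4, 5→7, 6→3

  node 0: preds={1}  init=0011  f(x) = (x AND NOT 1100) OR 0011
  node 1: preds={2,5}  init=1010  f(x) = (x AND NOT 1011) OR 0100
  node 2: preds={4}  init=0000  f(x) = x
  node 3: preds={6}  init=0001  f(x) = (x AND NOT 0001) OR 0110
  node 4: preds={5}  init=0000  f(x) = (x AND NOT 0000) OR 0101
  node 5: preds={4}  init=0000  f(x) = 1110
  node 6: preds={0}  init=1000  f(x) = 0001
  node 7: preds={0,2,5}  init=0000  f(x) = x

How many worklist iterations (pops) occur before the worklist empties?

18

Iteration log — 18 steps:
  step 1. node 0  ⊔preds=1010  new=0011  stable
  step 2. node 1  ⊔preds=0000  new=1110  old=1010  +wl: 0
  step 3. node 2  ⊔preds=0000  new=0000  stable
  step 4. node 3  ⊔preds=1000  new=1111  old=0001  +wl: 
  step 5. node 4  ⊔preds=0000  new=0101  old=0000  +wl: 2
  step 6. node 5  ⊔preds=0101  new=1110  old=0000  +wl: 1,4
  step 7. node 6  ⊔preds=0011  new=1001  old=1000  +wl: 3
  step 8. node 7  ⊔preds=1111  new=1111  old=0000  +wl: 
  step 9. node 0  ⊔preds=1110  new=0011  stable
  step 10. node 2  ⊔preds=0101  new=0101  old=0000  +wl: 7
  step 11. node 1  ⊔preds=1111  new=1110  stable
  step 12. node 4  ⊔preds=1110  new=1111  old=0101  +wl: 2,5
  step 13. node 3  ⊔preds=1001  new=1111  stable
  step 14. node 7  ⊔preds=1111  new=1111  stable
  step 15. node 2  ⊔preds=1111  new=1111  old=0101  +wl: 1,7
  step 16. node 5  ⊔preds=1111  new=1110  stable
  step 17. node 1  ⊔preds=1111  new=1110  stable
  step 18. node 7  ⊔preds=1111  new=1111  stable

Least fixpoint reached:
  node 0: 0011
  node 1: 1110
  node 2: 1111
  node 3: 1111
  node 4: 1111
  node 5: 1110
  node 6: 1001
  node 7: 1111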